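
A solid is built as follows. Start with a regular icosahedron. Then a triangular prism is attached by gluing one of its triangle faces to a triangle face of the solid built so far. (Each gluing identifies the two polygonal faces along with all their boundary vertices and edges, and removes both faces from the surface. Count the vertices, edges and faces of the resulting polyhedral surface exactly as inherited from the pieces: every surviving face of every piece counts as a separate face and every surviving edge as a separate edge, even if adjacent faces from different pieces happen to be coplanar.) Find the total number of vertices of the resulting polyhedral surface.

15

A regular icosahedron: V=12, E=30, F=20.
Attach a triangular prism (V=6, E=9, F=5) along a 3-gon: merge 3 vertices and 3 edges, delete both glued faces → V=15, E=36, F=23.
Check: V − E + F = 15 − 36 + 23 = 2.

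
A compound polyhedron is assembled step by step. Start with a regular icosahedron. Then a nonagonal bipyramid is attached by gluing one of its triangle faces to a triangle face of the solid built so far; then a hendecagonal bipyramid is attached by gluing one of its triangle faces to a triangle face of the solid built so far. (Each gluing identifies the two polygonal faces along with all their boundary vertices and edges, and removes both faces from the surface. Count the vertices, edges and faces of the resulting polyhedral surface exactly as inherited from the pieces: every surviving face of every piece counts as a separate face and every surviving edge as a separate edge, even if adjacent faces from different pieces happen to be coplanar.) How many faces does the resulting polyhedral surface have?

A regular icosahedron: V=12, E=30, F=20.
Attach a nonagonal bipyramid (V=11, E=27, F=18) along a 3-gon: merge 3 vertices and 3 edges, delete both glued faces → V=20, E=54, F=36.
Attach a hendecagonal bipyramid (V=13, E=33, F=22) along a 3-gon: merge 3 vertices and 3 edges, delete both glued faces → V=30, E=84, F=56.
Check: V − E + F = 30 − 84 + 56 = 2.

56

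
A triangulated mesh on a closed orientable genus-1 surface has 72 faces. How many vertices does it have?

36

χ = 2 − 2·1 = 0, and every face is a triangle so 3F = 2E.
E = 3·72/2 = 108. Then V = 0 + E − F = 0 + 108 − 72 = 36.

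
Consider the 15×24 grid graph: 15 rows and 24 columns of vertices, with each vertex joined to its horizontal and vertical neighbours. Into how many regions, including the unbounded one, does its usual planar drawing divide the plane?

323

The grid has V = 15·24 = 360 vertices and E = 15·23 + 24·14 = 681 edges.
F = 2 − V + E = 2 − 360 + 681 = 323.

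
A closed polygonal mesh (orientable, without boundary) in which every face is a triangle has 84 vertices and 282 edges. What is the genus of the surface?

Every face is a triangle and each edge borders two faces, so 3F = 2·282, giving F = 188.
χ = V − E + F = 84 − 282 + 188 = -10.
For a closed orientable surface χ = 2 − 2g, so g = (2 − (-10))/2 = 6.

6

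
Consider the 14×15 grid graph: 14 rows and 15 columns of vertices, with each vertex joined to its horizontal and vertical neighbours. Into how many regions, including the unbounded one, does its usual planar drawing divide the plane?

183

The grid has V = 14·15 = 210 vertices and E = 14·14 + 15·13 = 391 edges.
F = 2 − V + E = 2 − 210 + 391 = 183.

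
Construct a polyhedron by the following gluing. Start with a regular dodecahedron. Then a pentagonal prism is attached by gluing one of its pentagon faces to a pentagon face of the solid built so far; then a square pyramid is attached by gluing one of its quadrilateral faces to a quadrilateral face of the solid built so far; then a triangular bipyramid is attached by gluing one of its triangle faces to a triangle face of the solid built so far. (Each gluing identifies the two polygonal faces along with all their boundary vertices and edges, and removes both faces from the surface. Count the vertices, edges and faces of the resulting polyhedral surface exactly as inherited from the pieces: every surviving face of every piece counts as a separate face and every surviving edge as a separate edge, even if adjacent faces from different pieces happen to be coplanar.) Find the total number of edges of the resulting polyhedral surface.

A regular dodecahedron: V=20, E=30, F=12.
Attach a pentagonal prism (V=10, E=15, F=7) along a 5-gon: merge 5 vertices and 5 edges, delete both glued faces → V=25, E=40, F=17.
Attach a square pyramid (V=5, E=8, F=5) along a 4-gon: merge 4 vertices and 4 edges, delete both glued faces → V=26, E=44, F=20.
Attach a triangular bipyramid (V=5, E=9, F=6) along a 3-gon: merge 3 vertices and 3 edges, delete both glued faces → V=28, E=50, F=24.
Check: V − E + F = 28 − 50 + 24 = 2.

50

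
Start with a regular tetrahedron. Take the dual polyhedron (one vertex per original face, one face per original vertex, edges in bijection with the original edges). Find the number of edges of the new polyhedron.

6

The base solid has V = 4, E = 6, F = 4.
The dual swaps V and F and preserves E: V′ = F = 4, E′ = E = 6, F′ = V = 4.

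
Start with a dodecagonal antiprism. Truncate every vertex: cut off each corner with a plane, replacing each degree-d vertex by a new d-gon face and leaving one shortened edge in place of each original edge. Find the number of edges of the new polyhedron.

144

The base solid has V = 24, E = 48, F = 26.
Truncation replaces each original edge-end by a new vertex, so V′ = 2E = 96.
Each original edge survives, and each old vertex of degree d contributes d new edges; summing degrees gives Σd = 2E, so E′ = E + 2E = 3E = 144.
Each original face survives and each original vertex becomes one new face: F′ = F + V = 50.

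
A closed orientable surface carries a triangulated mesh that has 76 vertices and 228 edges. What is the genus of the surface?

1

Every face is a triangle and each edge borders two faces, so 3F = 2·228, giving F = 152.
χ = V − E + F = 76 − 228 + 152 = 0.
For a closed orientable surface χ = 2 − 2g, so g = (2 − (0))/2 = 1.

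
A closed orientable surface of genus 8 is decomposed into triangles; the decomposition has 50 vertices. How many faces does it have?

128

χ = 2 − 2·8 = -14, and every face is a triangle so 3F = 2E.
V − E + F = -14 with E = 3F/2 gives 50 − (3/2 − 1)·F = -14, so F = 128 and E = 192.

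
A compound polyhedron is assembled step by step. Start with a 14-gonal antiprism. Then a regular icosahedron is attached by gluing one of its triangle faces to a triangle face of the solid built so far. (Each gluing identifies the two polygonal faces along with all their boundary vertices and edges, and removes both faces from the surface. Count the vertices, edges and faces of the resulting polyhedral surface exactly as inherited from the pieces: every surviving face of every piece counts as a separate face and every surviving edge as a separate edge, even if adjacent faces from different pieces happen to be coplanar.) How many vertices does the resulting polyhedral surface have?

37

A 14-gonal antiprism: V=28, E=56, F=30.
Attach a regular icosahedron (V=12, E=30, F=20) along a 3-gon: merge 3 vertices and 3 edges, delete both glued faces → V=37, E=83, F=48.
Check: V − E + F = 37 − 83 + 48 = 2.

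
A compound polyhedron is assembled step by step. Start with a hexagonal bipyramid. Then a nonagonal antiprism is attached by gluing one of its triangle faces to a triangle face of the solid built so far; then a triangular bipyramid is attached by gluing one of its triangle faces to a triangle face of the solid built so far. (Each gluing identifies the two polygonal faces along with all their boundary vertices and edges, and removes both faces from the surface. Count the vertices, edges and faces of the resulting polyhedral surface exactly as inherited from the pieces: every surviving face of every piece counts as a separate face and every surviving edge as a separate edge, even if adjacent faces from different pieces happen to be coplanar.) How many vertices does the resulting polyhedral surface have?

25

A hexagonal bipyramid: V=8, E=18, F=12.
Attach a nonagonal antiprism (V=18, E=36, F=20) along a 3-gon: merge 3 vertices and 3 edges, delete both glued faces → V=23, E=51, F=30.
Attach a triangular bipyramid (V=5, E=9, F=6) along a 3-gon: merge 3 vertices and 3 edges, delete both glued faces → V=25, E=57, F=34.
Check: V − E + F = 25 − 57 + 34 = 2.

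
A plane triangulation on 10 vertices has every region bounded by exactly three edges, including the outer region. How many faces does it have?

In a plane triangulation 3F = 2E and V − E + F = 2, so F = 2V − 4 = 2·10 − 4 = 16.

16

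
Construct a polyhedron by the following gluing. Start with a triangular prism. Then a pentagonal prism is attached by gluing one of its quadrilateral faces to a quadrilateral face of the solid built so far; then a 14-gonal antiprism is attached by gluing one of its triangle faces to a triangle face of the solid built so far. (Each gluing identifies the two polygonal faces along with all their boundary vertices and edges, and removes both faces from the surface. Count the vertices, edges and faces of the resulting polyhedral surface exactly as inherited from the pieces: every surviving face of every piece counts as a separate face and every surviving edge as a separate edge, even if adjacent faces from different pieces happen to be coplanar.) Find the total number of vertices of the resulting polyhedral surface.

37

A triangular prism: V=6, E=9, F=5.
Attach a pentagonal prism (V=10, E=15, F=7) along a 4-gon: merge 4 vertices and 4 edges, delete both glued faces → V=12, E=20, F=10.
Attach a 14-gonal antiprism (V=28, E=56, F=30) along a 3-gon: merge 3 vertices and 3 edges, delete both glued faces → V=37, E=73, F=38.
Check: V − E + F = 37 − 73 + 38 = 2.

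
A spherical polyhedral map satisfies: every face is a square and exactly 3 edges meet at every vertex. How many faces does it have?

6

Each face has 4 edges and each edge borders two faces, so 2E = 4F.
Each vertex has degree 3, so 3V = 2E and hence V = 4F/3.
Euler: V − E + F = 2 ⇒ (4F/3) − (4F/2) + F = 2.
Multiply by 6: (8 − 12 + 6)F = 12, i.e. 2F = 12.
So F = 6, E = 4·6/2 = 12, V = 4·6/3 = 8.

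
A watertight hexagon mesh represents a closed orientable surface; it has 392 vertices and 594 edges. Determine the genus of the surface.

3

Every face is a hexagon and each edge borders two faces, so 6F = 2·594, giving F = 198.
χ = V − E + F = 392 − 594 + 198 = -4.
For a closed orientable surface χ = 2 − 2g, so g = (2 − (-4))/2 = 3.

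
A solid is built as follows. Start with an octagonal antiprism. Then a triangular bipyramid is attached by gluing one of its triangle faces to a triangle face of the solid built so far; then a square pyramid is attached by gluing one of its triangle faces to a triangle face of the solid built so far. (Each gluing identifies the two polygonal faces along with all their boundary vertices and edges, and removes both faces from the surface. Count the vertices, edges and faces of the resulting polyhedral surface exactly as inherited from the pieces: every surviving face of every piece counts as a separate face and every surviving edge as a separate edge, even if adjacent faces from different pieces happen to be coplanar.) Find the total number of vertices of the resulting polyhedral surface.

An octagonal antiprism: V=16, E=32, F=18.
Attach a triangular bipyramid (V=5, E=9, F=6) along a 3-gon: merge 3 vertices and 3 edges, delete both glued faces → V=18, E=38, F=22.
Attach a square pyramid (V=5, E=8, F=5) along a 3-gon: merge 3 vertices and 3 edges, delete both glued faces → V=20, E=43, F=25.
Check: V − E + F = 20 − 43 + 25 = 2.

20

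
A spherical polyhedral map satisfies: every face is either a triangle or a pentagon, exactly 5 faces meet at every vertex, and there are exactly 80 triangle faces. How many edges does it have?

Let x be the number of pentagons; then F = 80 + x.
Edge–face incidences: 2E = 3·80 + 5·x = 240 + 5x.
Every vertex has degree 5, so 5V = 2E.
Euler: V − E + F = 2 ⇒ (2E)/5 − E + (80 + x) = 2.
Multiply by 10: 2·(2E) − 5·(2E) + 10·(80 + x) = 20, i.e. 800 + 10x − 3·(240 + 5x) = 20.
Collecting terms: −5x + 80 = 20, so −5x = −60, so x = 12.
Then 2E = 240 + 5·12 = 300, so E = 150, V = 2E/5 = 60, F = 80 + 12 = 92.

150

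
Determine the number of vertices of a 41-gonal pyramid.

A pyramid on an n-gon base has one n-gon and n triangles: V = 41 + 1 = 42, E = 2·41 = 82, F = 41 + 1 = 42.

42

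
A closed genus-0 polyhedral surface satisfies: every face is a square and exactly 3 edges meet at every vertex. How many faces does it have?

6

Each face has 4 edges and each edge borders two faces, so 2E = 4F.
Each vertex has degree 3, so 3V = 2E and hence V = 4F/3.
Euler: V − E + F = 2 ⇒ (4F/3) − (4F/2) + F = 2.
Multiply by 6: (8 − 12 + 6)F = 12, i.e. 2F = 12.
So F = 6, E = 4·6/2 = 12, V = 4·6/3 = 8.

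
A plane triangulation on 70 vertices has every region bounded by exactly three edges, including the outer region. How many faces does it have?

In a plane triangulation 3F = 2E and V − E + F = 2, so F = 2V − 4 = 2·70 − 4 = 136.

136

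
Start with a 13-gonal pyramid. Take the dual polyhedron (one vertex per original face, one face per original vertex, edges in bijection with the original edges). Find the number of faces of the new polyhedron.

14

The base solid has V = 14, E = 26, F = 14.
The dual swaps V and F and preserves E: V′ = F = 14, E′ = E = 26, F′ = V = 14.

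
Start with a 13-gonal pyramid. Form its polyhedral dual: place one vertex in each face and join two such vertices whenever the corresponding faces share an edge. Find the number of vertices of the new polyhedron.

The base solid has V = 14, E = 26, F = 14.
The dual swaps V and F and preserves E: V′ = F = 14, E′ = E = 26, F′ = V = 14.

14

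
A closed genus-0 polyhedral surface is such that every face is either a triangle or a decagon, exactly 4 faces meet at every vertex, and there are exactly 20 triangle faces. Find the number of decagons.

Let x be the number of decagons; then F = 20 + x.
Edge–face incidences: 2E = 3·20 + 10·x = 60 + 10x.
Every vertex has degree 4, so 4V = 2E.
Euler: V − E + F = 2 ⇒ (2E)/4 − E + (20 + x) = 2.
Multiply by 8: 2·(2E) − 4·(2E) + 8·(20 + x) = 16, i.e. 160 + 8x − 2·(60 + 10x) = 16.
Collecting terms: −12x + 40 = 16, so −12x = −24, so x = 2.
Then 2E = 60 + 10·2 = 80, so E = 40, V = 2E/4 = 20, F = 20 + 2 = 22.

2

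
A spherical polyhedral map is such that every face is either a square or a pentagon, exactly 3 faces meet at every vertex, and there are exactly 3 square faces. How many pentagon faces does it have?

6

Let x be the number of pentagons; then F = 3 + x.
Edge–face incidences: 2E = 4·3 + 5·x = 12 + 5x.
Every vertex has degree 3, so 3V = 2E.
Euler: V − E + F = 2 ⇒ (2E)/3 − E + (3 + x) = 2.
Multiply by 6: 2·(2E) − 3·(2E) + 6·(3 + x) = 12, i.e. 18 + 6x − (12 + 5x) = 12.
Collecting terms: x + 6 = 12, so x = 6.
Then 2E = 12 + 5·6 = 42, so E = 21, V = 2E/3 = 14, F = 3 + 6 = 9.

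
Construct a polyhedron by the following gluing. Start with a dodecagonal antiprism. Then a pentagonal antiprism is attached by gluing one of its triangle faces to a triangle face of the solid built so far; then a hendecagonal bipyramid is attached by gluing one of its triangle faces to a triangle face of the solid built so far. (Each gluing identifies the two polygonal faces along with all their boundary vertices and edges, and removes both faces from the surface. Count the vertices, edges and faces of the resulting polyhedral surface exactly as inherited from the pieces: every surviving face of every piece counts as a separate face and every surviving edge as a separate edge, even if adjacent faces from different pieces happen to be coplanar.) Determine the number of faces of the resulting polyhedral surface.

56

A dodecagonal antiprism: V=24, E=48, F=26.
Attach a pentagonal antiprism (V=10, E=20, F=12) along a 3-gon: merge 3 vertices and 3 edges, delete both glued faces → V=31, E=65, F=36.
Attach a hendecagonal bipyramid (V=13, E=33, F=22) along a 3-gon: merge 3 vertices and 3 edges, delete both glued faces → V=41, E=95, F=56.
Check: V − E + F = 41 − 95 + 56 = 2.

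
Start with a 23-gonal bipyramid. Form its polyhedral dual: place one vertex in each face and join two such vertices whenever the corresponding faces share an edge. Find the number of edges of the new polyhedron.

69

The base solid has V = 25, E = 69, F = 46.
The dual swaps V and F and preserves E: V′ = F = 46, E′ = E = 69, F′ = V = 25.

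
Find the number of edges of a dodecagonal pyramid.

24

A pyramid on an n-gon base has one n-gon and n triangles: V = 12 + 1 = 13, E = 2·12 = 24, F = 12 + 1 = 13.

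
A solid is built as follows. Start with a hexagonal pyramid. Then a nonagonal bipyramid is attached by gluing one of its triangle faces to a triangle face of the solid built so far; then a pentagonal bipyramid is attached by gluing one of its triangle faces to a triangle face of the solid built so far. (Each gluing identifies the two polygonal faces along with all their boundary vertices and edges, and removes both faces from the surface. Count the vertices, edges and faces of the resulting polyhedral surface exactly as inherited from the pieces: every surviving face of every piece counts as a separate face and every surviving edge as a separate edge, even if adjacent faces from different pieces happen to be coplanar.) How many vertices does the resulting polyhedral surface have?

19

A hexagonal pyramid: V=7, E=12, F=7.
Attach a nonagonal bipyramid (V=11, E=27, F=18) along a 3-gon: merge 3 vertices and 3 edges, delete both glued faces → V=15, E=36, F=23.
Attach a pentagonal bipyramid (V=7, E=15, F=10) along a 3-gon: merge 3 vertices and 3 edges, delete both glued faces → V=19, E=48, F=31.
Check: V − E + F = 19 − 48 + 31 = 2.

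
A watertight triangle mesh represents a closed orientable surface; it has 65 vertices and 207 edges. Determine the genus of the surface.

Every face is a triangle and each edge borders two faces, so 3F = 2·207, giving F = 138.
χ = V − E + F = 65 − 207 + 138 = -4.
For a closed orientable surface χ = 2 − 2g, so g = (2 − (-4))/2 = 3.

3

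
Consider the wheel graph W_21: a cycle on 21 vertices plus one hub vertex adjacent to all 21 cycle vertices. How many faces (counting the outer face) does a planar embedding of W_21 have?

22

W_21 has V = 21 + 1 = 22 vertices and E = 2·21 = 42 edges.
By Euler's formula F = 2 − V + E = 2 − 22 + 42 = 22.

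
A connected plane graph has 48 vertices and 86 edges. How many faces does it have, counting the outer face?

Euler's formula for a connected plane graph: V − E + F = 2, so F = 2 − 48 + 86 = 40.

40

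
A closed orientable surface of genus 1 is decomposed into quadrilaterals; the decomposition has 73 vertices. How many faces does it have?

73

χ = 2 − 2·1 = 0, and every face is a square so 4F = 2E.
V − E + F = 0 with E = 4F/2 gives 73 − (4/2 − 1)·F = 0, so F = 73 and E = 146.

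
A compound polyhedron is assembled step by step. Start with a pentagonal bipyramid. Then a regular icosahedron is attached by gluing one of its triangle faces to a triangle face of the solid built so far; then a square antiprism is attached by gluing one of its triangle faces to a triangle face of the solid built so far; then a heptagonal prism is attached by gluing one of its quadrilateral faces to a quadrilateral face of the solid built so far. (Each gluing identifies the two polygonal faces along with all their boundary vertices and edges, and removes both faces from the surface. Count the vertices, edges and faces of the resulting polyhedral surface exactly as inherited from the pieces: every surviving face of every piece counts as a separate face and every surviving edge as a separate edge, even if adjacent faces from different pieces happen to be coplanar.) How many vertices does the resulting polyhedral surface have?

A pentagonal bipyramid: V=7, E=15, F=10.
Attach a regular icosahedron (V=12, E=30, F=20) along a 3-gon: merge 3 vertices and 3 edges, delete both glued faces → V=16, E=42, F=28.
Attach a square antiprism (V=8, E=16, F=10) along a 3-gon: merge 3 vertices and 3 edges, delete both glued faces → V=21, E=55, F=36.
Attach a heptagonal prism (V=14, E=21, F=9) along a 4-gon: merge 4 vertices and 4 edges, delete both glued faces → V=31, E=72, F=43.
Check: V − E + F = 31 − 72 + 43 = 2.

31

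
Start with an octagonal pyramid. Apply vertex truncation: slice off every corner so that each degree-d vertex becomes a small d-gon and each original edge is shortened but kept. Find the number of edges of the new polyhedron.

The base solid has V = 9, E = 16, F = 9.
Truncation replaces each original edge-end by a new vertex, so V′ = 2E = 32.
Each original edge survives, and each old vertex of degree d contributes d new edges; summing degrees gives Σd = 2E, so E′ = E + 2E = 3E = 48.
Each original face survives and each original vertex becomes one new face: F′ = F + V = 18.

48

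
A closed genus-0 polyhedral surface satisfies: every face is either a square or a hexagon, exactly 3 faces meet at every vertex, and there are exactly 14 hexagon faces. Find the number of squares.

6

Let x be the number of squares; then F = 14 + x.
Edge–face incidences: 2E = 6·14 + 4·x = 84 + 4x.
Every vertex has degree 3, so 3V = 2E.
Euler: V − E + F = 2 ⇒ (2E)/3 − E + (14 + x) = 2.
Multiply by 6: 2·(2E) − 3·(2E) + 6·(14 + x) = 12, i.e. 84 + 6x − (84 + 4x) = 12.
Collecting terms: 2x = 12, so x = 6.
Then 2E = 84 + 4·6 = 108, so E = 54, V = 2E/3 = 36, F = 14 + 6 = 20.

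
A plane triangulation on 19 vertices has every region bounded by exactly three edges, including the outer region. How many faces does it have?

34

In a plane triangulation 3F = 2E and V − E + F = 2, so F = 2V − 4 = 2·19 − 4 = 34.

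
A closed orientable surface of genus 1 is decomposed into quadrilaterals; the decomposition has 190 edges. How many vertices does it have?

95

χ = 2 − 2·1 = 0, and every face is a square so 4F = 2E.
F = 2E/4 = 95. Then V = 0 + E − F = 0 + 190 − 95 = 95.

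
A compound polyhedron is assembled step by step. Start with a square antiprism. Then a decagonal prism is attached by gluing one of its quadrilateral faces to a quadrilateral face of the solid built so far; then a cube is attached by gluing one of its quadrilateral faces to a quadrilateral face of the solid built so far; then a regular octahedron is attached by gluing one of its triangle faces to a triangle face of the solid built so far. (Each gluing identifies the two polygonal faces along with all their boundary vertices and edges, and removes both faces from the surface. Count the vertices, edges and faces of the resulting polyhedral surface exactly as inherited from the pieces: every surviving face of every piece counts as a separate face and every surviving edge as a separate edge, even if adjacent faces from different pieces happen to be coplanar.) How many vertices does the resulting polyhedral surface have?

31

A square antiprism: V=8, E=16, F=10.
Attach a decagonal prism (V=20, E=30, F=12) along a 4-gon: merge 4 vertices and 4 edges, delete both glued faces → V=24, E=42, F=20.
Attach a cube (V=8, E=12, F=6) along a 4-gon: merge 4 vertices and 4 edges, delete both glued faces → V=28, E=50, F=24.
Attach a regular octahedron (V=6, E=12, F=8) along a 3-gon: merge 3 vertices and 3 edges, delete both glued faces → V=31, E=59, F=30.
Check: V − E + F = 31 − 59 + 30 = 2.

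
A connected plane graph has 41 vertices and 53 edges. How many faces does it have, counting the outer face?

Euler's formula for a connected plane graph: V − E + F = 2, so F = 2 − 41 + 53 = 14.

14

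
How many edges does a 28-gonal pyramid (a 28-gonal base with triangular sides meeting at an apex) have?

A pyramid on an n-gon base has one n-gon and n triangles: V = 28 + 1 = 29, E = 2·28 = 56, F = 28 + 1 = 29.
Check: V − E + F = 29 − 56 + 29 = 2.

56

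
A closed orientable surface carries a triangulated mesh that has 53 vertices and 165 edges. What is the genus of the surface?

Every face is a triangle and each edge borders two faces, so 3F = 2·165, giving F = 110.
χ = V − E + F = 53 − 165 + 110 = -2.
For a closed orientable surface χ = 2 − 2g, so g = (2 − (-2))/2 = 2.

2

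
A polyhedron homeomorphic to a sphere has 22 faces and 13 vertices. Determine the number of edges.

Here V − E + F = 2.
E = V + F − (2) = 13 + 22 − (2) = 33.

33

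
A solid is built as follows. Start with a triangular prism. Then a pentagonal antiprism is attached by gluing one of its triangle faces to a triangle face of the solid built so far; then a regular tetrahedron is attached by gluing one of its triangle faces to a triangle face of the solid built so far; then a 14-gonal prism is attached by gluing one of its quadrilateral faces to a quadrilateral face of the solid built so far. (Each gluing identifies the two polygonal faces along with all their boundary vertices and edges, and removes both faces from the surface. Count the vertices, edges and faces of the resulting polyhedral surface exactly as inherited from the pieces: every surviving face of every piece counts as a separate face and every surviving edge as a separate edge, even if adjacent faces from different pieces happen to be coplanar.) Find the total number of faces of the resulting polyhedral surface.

31

A triangular prism: V=6, E=9, F=5.
Attach a pentagonal antiprism (V=10, E=20, F=12) along a 3-gon: merge 3 vertices and 3 edges, delete both glued faces → V=13, E=26, F=15.
Attach a regular tetrahedron (V=4, E=6, F=4) along a 3-gon: merge 3 vertices and 3 edges, delete both glued faces → V=14, E=29, F=17.
Attach a 14-gonal prism (V=28, E=42, F=16) along a 4-gon: merge 4 vertices and 4 edges, delete both glued faces → V=38, E=67, F=31.
Check: V − E + F = 38 − 67 + 31 = 2.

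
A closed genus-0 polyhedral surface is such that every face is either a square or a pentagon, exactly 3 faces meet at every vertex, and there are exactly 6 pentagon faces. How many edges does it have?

Let x be the number of squares; then F = 6 + x.
Edge–face incidences: 2E = 5·6 + 4·x = 30 + 4x.
Every vertex has degree 3, so 3V = 2E.
Euler: V − E + F = 2 ⇒ (2E)/3 − E + (6 + x) = 2.
Multiply by 6: 2·(2E) − 3·(2E) + 6·(6 + x) = 12, i.e. 36 + 6x − (30 + 4x) = 12.
Collecting terms: 2x + 6 = 12, so 2x = 6, so x = 3.
Then 2E = 30 + 4·3 = 42, so E = 21, V = 2E/3 = 14, F = 6 + 3 = 9.

21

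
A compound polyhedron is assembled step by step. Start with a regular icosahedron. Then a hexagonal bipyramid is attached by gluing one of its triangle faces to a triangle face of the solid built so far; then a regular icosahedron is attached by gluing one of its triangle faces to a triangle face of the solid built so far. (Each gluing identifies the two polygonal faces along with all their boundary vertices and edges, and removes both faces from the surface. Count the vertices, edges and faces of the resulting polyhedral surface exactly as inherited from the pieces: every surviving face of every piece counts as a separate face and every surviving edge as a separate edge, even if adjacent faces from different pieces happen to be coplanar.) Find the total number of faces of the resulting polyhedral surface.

48

A regular icosahedron: V=12, E=30, F=20.
Attach a hexagonal bipyramid (V=8, E=18, F=12) along a 3-gon: merge 3 vertices and 3 edges, delete both glued faces → V=17, E=45, F=30.
Attach a regular icosahedron (V=12, E=30, F=20) along a 3-gon: merge 3 vertices and 3 edges, delete both glued faces → V=26, E=72, F=48.
Check: V − E + F = 26 − 72 + 48 = 2.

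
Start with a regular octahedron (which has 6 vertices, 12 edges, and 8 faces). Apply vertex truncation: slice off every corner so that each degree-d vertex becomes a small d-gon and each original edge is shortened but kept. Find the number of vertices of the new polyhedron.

24

Truncation replaces each original edge-end by a new vertex, so V′ = 2E = 24.
Each original edge survives, and each old vertex of degree d contributes d new edges; summing degrees gives Σd = 2E, so E′ = E + 2E = 3E = 36.
Each original face survives and each original vertex becomes one new face: F′ = F + V = 14.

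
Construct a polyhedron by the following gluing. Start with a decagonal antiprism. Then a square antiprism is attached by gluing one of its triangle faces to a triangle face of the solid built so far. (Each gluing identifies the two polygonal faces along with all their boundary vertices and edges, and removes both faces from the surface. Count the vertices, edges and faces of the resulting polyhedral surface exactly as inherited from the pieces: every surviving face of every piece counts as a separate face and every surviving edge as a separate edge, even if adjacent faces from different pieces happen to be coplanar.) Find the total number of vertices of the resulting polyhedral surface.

A decagonal antiprism: V=20, E=40, F=22.
Attach a square antiprism (V=8, E=16, F=10) along a 3-gon: merge 3 vertices and 3 edges, delete both glued faces → V=25, E=53, F=30.
Check: V − E + F = 25 − 53 + 30 = 2.

25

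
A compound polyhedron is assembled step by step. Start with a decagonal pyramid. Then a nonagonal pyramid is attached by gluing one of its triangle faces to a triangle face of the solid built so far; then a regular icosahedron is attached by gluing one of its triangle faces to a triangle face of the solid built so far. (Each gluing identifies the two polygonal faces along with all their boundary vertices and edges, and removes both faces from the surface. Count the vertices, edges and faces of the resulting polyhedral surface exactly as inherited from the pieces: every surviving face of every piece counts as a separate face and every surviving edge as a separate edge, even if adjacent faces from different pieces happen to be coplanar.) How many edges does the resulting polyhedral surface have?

A decagonal pyramid: V=11, E=20, F=11.
Attach a nonagonal pyramid (V=10, E=18, F=10) along a 3-gon: merge 3 vertices and 3 edges, delete both glued faces → V=18, E=35, F=19.
Attach a regular icosahedron (V=12, E=30, F=20) along a 3-gon: merge 3 vertices and 3 edges, delete both glued faces → V=27, E=62, F=37.
Check: V − E + F = 27 − 62 + 37 = 2.

62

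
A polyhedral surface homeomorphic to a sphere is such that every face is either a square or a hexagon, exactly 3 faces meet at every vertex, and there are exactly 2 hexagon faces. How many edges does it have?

Let x be the number of squares; then F = 2 + x.
Edge–face incidences: 2E = 6·2 + 4·x = 12 + 4x.
Every vertex has degree 3, so 3V = 2E.
Euler: V − E + F = 2 ⇒ (2E)/3 − E + (2 + x) = 2.
Multiply by 6: 2·(2E) − 3·(2E) + 6·(2 + x) = 12, i.e. 12 + 6x − (12 + 4x) = 12.
Collecting terms: 2x = 12, so x = 6.
Then 2E = 12 + 4·6 = 36, so E = 18, V = 2E/3 = 12, F = 2 + 6 = 8.

18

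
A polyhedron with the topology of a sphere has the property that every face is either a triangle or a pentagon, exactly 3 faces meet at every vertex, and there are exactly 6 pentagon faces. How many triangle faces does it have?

2

Let x be the number of triangles; then F = 6 + x.
Edge–face incidences: 2E = 5·6 + 3·x = 30 + 3x.
Every vertex has degree 3, so 3V = 2E.
Euler: V − E + F = 2 ⇒ (2E)/3 − E + (6 + x) = 2.
Multiply by 6: 2·(2E) − 3·(2E) + 6·(6 + x) = 12, i.e. 36 + 6x − (30 + 3x) = 12.
Collecting terms: 3x + 6 = 12, so 3x = 6, so x = 2.
Then 2E = 30 + 3·2 = 36, so E = 18, V = 2E/3 = 12, F = 6 + 2 = 8.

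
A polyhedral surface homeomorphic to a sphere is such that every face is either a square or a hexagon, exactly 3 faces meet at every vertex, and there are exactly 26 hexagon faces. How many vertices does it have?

60

Let x be the number of squares; then F = 26 + x.
Edge–face incidences: 2E = 6·26 + 4·x = 156 + 4x.
Every vertex has degree 3, so 3V = 2E.
Euler: V − E + F = 2 ⇒ (2E)/3 − E + (26 + x) = 2.
Multiply by 6: 2·(2E) − 3·(2E) + 6·(26 + x) = 12, i.e. 156 + 6x − (156 + 4x) = 12.
Collecting terms: 2x = 12, so x = 6.
Then 2E = 156 + 4·6 = 180, so E = 90, V = 2E/3 = 60, F = 26 + 6 = 32.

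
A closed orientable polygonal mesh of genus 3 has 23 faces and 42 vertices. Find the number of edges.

69

For a closed orientable surface of genus 3, χ = 2 − 2·3 = -4.
E = V + F − (-4) = 42 + 23 − (-4) = 69.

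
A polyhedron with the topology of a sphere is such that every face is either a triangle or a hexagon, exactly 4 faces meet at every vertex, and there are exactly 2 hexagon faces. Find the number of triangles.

12

Let x be the number of triangles; then F = 2 + x.
Edge–face incidences: 2E = 6·2 + 3·x = 12 + 3x.
Every vertex has degree 4, so 4V = 2E.
Euler: V − E + F = 2 ⇒ (2E)/4 − E + (2 + x) = 2.
Multiply by 8: 2·(2E) − 4·(2E) + 8·(2 + x) = 16, i.e. 16 + 8x − 2·(12 + 3x) = 16.
Collecting terms: 2x − 8 = 16, so 2x = 24, so x = 12.
Then 2E = 12 + 3·12 = 48, so E = 24, V = 2E/4 = 12, F = 2 + 12 = 14.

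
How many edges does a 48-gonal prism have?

144

A prism on an n-gon has two n-gon bases and n rectangular sides: V = 2·48 = 96, E = 3·48 = 144, F = 48 + 2 = 50.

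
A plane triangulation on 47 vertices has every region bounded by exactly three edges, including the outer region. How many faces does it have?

In a plane triangulation 3F = 2E and V − E + F = 2, so F = 2V − 4 = 2·47 − 4 = 90.

90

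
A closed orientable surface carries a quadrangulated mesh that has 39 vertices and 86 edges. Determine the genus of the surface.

3

Every face is a square and each edge borders two faces, so 4F = 2·86, giving F = 43.
χ = V − E + F = 39 − 86 + 43 = -4.
For a closed orientable surface χ = 2 − 2g, so g = (2 − (-4))/2 = 3.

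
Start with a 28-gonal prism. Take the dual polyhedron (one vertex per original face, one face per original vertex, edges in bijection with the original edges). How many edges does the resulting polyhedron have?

The base solid has V = 56, E = 84, F = 30.
The dual swaps V and F and preserves E: V′ = F = 30, E′ = E = 84, F′ = V = 56.

84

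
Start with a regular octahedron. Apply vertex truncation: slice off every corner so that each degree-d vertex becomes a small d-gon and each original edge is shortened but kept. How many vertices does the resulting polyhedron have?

24

The base solid has V = 6, E = 12, F = 8.
Truncation replaces each original edge-end by a new vertex, so V′ = 2E = 24.
Each original edge survives, and each old vertex of degree d contributes d new edges; summing degrees gives Σd = 2E, so E′ = E + 2E = 3E = 36.
Each original face survives and each original vertex becomes one new face: F′ = F + V = 14.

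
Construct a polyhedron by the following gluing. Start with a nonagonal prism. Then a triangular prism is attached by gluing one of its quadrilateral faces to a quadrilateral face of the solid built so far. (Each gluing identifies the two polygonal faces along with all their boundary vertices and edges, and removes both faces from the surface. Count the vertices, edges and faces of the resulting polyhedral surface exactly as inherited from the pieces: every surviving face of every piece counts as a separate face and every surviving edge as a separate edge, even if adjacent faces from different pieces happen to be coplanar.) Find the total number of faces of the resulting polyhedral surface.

A nonagonal prism: V=18, E=27, F=11.
Attach a triangular prism (V=6, E=9, F=5) along a 4-gon: merge 4 vertices and 4 edges, delete both glued faces → V=20, E=32, F=14.
Check: V − E + F = 20 − 32 + 14 = 2.

14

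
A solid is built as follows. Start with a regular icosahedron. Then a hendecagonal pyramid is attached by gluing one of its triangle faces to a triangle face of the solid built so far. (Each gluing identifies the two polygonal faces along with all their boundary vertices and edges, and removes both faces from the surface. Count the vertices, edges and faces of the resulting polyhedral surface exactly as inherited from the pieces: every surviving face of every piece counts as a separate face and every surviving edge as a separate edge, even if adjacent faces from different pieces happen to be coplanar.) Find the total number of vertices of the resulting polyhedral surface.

A regular icosahedron: V=12, E=30, F=20.
Attach a hendecagonal pyramid (V=12, E=22, F=12) along a 3-gon: merge 3 vertices and 3 edges, delete both glued faces → V=21, E=49, F=30.
Check: V − E + F = 21 − 49 + 30 = 2.

21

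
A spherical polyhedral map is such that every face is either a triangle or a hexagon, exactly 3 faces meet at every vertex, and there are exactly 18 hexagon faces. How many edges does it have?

Let x be the number of triangles; then F = 18 + x.
Edge–face incidences: 2E = 6·18 + 3·x = 108 + 3x.
Every vertex has degree 3, so 3V = 2E.
Euler: V − E + F = 2 ⇒ (2E)/3 − E + (18 + x) = 2.
Multiply by 6: 2·(2E) − 3·(2E) + 6·(18 + x) = 12, i.e. 108 + 6x − (108 + 3x) = 12.
Collecting terms: 3x = 12, so x = 4.
Then 2E = 108 + 3·4 = 120, so E = 60, V = 2E/3 = 40, F = 18 + 4 = 22.

60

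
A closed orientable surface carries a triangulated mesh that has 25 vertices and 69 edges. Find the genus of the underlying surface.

0

Every face is a triangle and each edge borders two faces, so 3F = 2·69, giving F = 46.
χ = V − E + F = 25 − 69 + 46 = 2.
For a closed orientable surface χ = 2 − 2g, so g = (2 − (2))/2 = 0.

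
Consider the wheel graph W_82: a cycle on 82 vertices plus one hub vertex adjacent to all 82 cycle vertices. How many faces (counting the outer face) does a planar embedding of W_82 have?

83

W_82 has V = 82 + 1 = 83 vertices and E = 2·82 = 164 edges.
By Euler's formula F = 2 − V + E = 2 − 83 + 164 = 83.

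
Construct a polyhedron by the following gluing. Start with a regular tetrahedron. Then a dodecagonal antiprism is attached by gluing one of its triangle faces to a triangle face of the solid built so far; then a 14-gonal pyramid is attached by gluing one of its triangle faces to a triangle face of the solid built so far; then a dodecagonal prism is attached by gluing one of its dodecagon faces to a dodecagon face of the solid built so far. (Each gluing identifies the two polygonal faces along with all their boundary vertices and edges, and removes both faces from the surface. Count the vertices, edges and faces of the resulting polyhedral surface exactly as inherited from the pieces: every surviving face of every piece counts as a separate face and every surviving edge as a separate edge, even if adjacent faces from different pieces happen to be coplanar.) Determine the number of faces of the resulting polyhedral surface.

A regular tetrahedron: V=4, E=6, F=4.
Attach a dodecagonal antiprism (V=24, E=48, F=26) along a 3-gon: merge 3 vertices and 3 edges, delete both glued faces → V=25, E=51, F=28.
Attach a 14-gonal pyramid (V=15, E=28, F=15) along a 3-gon: merge 3 vertices and 3 edges, delete both glued faces → V=37, E=76, F=41.
Attach a dodecagonal prism (V=24, E=36, F=14) along a 12-gon: merge 12 vertices and 12 edges, delete both glued faces → V=49, E=100, F=53.
Check: V − E + F = 49 − 100 + 53 = 2.

53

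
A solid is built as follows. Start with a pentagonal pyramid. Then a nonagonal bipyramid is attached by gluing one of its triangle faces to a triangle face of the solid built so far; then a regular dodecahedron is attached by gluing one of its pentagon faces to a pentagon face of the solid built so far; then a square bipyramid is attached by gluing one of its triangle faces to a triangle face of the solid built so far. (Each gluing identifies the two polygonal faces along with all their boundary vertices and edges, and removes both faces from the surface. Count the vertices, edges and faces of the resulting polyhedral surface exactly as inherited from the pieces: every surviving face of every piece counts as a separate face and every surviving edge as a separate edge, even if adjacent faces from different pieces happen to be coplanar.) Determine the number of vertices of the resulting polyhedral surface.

A pentagonal pyramid: V=6, E=10, F=6.
Attach a nonagonal bipyramid (V=11, E=27, F=18) along a 3-gon: merge 3 vertices and 3 edges, delete both glued faces → V=14, E=34, F=22.
Attach a regular dodecahedron (V=20, E=30, F=12) along a 5-gon: merge 5 vertices and 5 edges, delete both glued faces → V=29, E=59, F=32.
Attach a square bipyramid (V=6, E=12, F=8) along a 3-gon: merge 3 vertices and 3 edges, delete both glued faces → V=32, E=68, F=38.
Check: V − E + F = 32 − 68 + 38 = 2.

32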